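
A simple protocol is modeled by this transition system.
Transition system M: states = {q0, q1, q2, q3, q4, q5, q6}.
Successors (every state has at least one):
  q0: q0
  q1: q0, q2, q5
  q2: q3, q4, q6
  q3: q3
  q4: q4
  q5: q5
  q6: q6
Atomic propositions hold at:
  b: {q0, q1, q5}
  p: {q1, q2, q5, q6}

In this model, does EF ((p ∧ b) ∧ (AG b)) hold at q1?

Sat(p ∧ b) = {q1, q5}
AG b: greatest fixpoint, start Z0 = {q0, q1, q5}, keep only states in Sat with every successor in Z. Z1 = {q0, q5}; fixed.
Sat(AG b) = {q0, q5}
Sat((p ∧ b) ∧ (AG b)) = {q5}
EF ((p ∧ b) ∧ (AG b)): least fixpoint, start Z0 = {q5}, add states with some successor in Z. Z1 = {q1, q5}; fixed.
Sat(EF ((p ∧ b) ∧ (AG b))) = {q1, q5}
q1 ∈ Sat(EF ((p ∧ b) ∧ (AG b))) = {q1, q5}, so the formula holds at q1.

Yes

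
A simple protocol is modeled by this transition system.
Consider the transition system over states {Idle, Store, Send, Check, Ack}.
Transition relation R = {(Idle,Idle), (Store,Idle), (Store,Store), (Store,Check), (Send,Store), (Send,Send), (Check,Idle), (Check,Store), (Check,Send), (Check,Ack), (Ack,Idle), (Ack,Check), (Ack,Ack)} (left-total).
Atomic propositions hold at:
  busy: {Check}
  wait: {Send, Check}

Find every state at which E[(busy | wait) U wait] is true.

{Send, Check}

Sat(busy | wait) = {Send, Check}
E[(busy | wait) U wait]: least fixpoint, start Z0 = Sat(wait) = {Send, Check}, add states in Sat(busy | wait) with some successor in Z. Already a fixed point.
Sat(E[(busy | wait) U wait]) = {Send, Check}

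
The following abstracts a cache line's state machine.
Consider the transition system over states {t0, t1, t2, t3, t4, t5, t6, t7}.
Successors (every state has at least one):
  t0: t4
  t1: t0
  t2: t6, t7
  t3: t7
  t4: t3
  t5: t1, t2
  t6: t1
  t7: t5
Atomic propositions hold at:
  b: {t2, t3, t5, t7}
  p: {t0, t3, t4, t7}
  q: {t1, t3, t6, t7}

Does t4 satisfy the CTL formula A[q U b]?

A[q U b]: least fixpoint, start Z0 = Sat(b) = {t2, t3, t5, t7}, add states in Sat(q) with every successor in Z. Already a fixed point.
Sat(A[q U b]) = {t2, t3, t5, t7}
t4 ∉ Sat(A[q U b]) = {t2, t3, t5, t7}, so the formula does not hold at t4.

No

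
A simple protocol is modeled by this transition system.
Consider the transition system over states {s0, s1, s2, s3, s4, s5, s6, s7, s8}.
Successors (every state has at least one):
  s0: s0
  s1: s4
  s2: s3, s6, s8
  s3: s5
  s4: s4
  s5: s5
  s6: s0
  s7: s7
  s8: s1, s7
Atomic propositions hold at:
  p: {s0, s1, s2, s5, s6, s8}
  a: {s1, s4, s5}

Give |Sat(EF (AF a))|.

AF a: least fixpoint, start Z0 = {s1, s4, s5}, add states with every successor in Z. Z1 = {s1, s3, s4, s5}; fixed.
Sat(AF a) = {s1, s3, s4, s5}
EF (AF a): least fixpoint, start Z0 = {s1, s3, s4, s5}, add states with some successor in Z. Z1 = {s1, s2, s3, s4, s5, s8}; fixed.
Sat(EF (AF a)) = {s1, s2, s3, s4, s5, s8}
|Sat(EF (AF a))| = |{s1, s2, s3, s4, s5, s8}| = 6.

6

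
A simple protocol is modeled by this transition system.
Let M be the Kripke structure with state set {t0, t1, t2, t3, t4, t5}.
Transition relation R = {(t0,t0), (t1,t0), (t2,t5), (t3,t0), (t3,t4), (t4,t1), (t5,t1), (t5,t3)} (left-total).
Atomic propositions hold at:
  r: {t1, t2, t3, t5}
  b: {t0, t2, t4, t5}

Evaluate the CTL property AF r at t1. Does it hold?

Yes

AF r: least fixpoint, start Z0 = {t1, t2, t3, t5}, add states with every successor in Z. Z1 = {t1, t2, t3, t4, t5}; fixed.
Sat(AF r) = {t1, t2, t3, t4, t5}
t1 ∈ Sat(AF r) = {t1, t2, t3, t4, t5}, so the formula holds at t1.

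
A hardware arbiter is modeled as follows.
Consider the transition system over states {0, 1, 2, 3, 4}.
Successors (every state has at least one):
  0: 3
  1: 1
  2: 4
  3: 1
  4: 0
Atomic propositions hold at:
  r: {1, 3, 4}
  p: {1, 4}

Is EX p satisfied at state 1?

Yes

Sat(EX p) = {s : some successor in {1, 4}} = {1, 2, 3}
1 ∈ Sat(EX p) = {1, 2, 3}, so the formula holds at 1.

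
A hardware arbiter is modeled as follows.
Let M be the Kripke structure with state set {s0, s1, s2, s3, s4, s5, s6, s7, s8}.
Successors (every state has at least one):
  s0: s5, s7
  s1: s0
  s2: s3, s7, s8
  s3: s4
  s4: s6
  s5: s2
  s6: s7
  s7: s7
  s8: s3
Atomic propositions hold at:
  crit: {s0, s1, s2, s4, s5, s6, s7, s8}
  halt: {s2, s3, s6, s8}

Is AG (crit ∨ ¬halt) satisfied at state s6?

Sat(¬halt) = {s0, s1, s4, s5, s7}
Sat(crit ∨ ¬halt) = {s0, s1, s2, s4, s5, s6, s7, s8}
AG (crit ∨ ¬halt): greatest fixpoint, start Z0 = {s0, s1, s2, s4, s5, s6, s7, s8}, keep only states in Sat with every successor in Z. Z1 = {s0, s1, s4, s5, s6, s7}; Z2 = {s0, s1, s4, s6, s7}; Z3 = {s1, s4, s6, s7}; Z4 = {s4, s6, s7}; fixed.
Sat(AG (crit ∨ ¬halt)) = {s4, s6, s7}
s6 ∈ Sat(AG (crit ∨ ¬halt)) = {s4, s6, s7}, so the formula holds at s6.

Yes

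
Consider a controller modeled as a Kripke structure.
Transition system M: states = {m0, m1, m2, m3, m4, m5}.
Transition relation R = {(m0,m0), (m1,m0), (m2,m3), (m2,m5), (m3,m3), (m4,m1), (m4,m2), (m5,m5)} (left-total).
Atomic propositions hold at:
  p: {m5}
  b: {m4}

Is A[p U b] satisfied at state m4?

Yes

A[p U b]: least fixpoint, start Z0 = Sat(b) = {m4}, add states in Sat(p) with every successor in Z. Already a fixed point.
Sat(A[p U b]) = {m4}
m4 ∈ Sat(A[p U b]) = {m4}, so the formula holds at m4.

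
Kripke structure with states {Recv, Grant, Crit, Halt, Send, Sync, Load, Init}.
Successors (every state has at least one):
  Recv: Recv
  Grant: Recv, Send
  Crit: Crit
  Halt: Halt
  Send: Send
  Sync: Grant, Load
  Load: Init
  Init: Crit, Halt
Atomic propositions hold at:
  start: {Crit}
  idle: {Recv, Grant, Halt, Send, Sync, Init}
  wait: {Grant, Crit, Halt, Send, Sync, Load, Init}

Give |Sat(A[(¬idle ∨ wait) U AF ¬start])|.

7

Sat(¬idle) = {Crit, Load}
Sat(¬idle ∨ wait) = {Grant, Crit, Halt, Send, Sync, Load, Init}
Sat(¬start) = {Recv, Grant, Halt, Send, Sync, Load, Init}
AF ¬start: least fixpoint, start Z0 = {Recv, Grant, Halt, Send, Sync, Load, Init}, add states with every successor in Z. Already a fixed point.
Sat(AF ¬start) = {Recv, Grant, Halt, Send, Sync, Load, Init}
A[(¬idle ∨ wait) U AF ¬start]: least fixpoint, start Z0 = Sat(AF ¬start) = {Recv, Grant, Halt, Send, Sync, Load, Init}, add states in Sat(¬idle ∨ wait) with every successor in Z. Already a fixed point.
Sat(A[(¬idle ∨ wait) U AF ¬start]) = {Recv, Grant, Halt, Send, Sync, Load, Init}
|Sat(A[(¬idle ∨ wait) U AF ¬start])| = |{Recv, Grant, Halt, Send, Sync, Load, Init}| = 7.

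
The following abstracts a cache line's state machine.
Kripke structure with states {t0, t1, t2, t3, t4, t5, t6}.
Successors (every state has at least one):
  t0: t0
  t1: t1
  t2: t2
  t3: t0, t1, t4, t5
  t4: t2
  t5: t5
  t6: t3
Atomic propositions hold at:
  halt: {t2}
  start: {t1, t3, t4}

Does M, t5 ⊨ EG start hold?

EG start: greatest fixpoint, start Z0 = {t1, t3, t4}, keep only states in Sat with some successor in Z. Z1 = {t1, t3}; fixed.
Sat(EG start) = {t1, t3}
t5 ∉ Sat(EG start) = {t1, t3}, so the formula does not hold at t5.

No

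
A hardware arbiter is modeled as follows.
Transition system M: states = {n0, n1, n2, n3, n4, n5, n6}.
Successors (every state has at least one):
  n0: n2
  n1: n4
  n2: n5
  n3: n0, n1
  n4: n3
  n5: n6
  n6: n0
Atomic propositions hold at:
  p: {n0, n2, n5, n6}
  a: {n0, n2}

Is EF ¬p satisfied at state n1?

Sat(¬p) = {n1, n3, n4}
EF ¬p: least fixpoint, start Z0 = {n1, n3, n4}, add states with some successor in Z. Already a fixed point.
Sat(EF ¬p) = {n1, n3, n4}
n1 ∈ Sat(EF ¬p) = {n1, n3, n4}, so the formula holds at n1.

Yes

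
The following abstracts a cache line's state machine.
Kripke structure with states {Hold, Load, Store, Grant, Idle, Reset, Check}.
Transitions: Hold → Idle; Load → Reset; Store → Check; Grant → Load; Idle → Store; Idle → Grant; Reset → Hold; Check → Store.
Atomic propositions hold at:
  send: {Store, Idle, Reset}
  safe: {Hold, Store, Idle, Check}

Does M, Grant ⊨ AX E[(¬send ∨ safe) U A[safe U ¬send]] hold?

Sat(¬send) = {Hold, Load, Grant, Check}
Sat(¬send ∨ safe) = {Hold, Load, Store, Grant, Idle, Check}
A[safe U ¬send]: least fixpoint, start Z0 = Sat(¬send) = {Hold, Load, Grant, Check}, add states in Sat(safe) with every successor in Z. Z1 = {Hold, Load, Store, Grant, Check}; Z2 = {Hold, Load, Store, Grant, Idle, Check}; fixed.
Sat(A[safe U ¬send]) = {Hold, Load, Store, Grant, Idle, Check}
E[(¬send ∨ safe) U A[safe U ¬send]]: least fixpoint, start Z0 = Sat(A[safe U ¬send]) = {Hold, Load, Store, Grant, Idle, Check}, add states in Sat(¬send ∨ safe) with some successor in Z. Already a fixed point.
Sat(E[(¬send ∨ safe) U A[safe U ¬send]]) = {Hold, Load, Store, Grant, Idle, Check}
Sat(AX E[(¬send ∨ safe) U A[safe U ¬send]]) = {s : every successor in {Hold, Load, Store, Grant, Idle, Check}} = {Hold, Store, Grant, Idle, Reset, Check}
Grant ∈ Sat(AX E[(¬send ∨ safe) U A[safe U ¬send]]) = {Hold, Store, Grant, Idle, Reset, Check}, so the formula holds at Grant.

Yes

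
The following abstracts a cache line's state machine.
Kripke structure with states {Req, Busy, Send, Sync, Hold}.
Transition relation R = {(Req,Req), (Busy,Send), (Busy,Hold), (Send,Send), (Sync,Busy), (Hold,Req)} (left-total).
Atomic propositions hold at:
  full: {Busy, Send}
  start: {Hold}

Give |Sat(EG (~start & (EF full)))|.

3

Sat(~start) = {Req, Busy, Send, Sync}
EF full: least fixpoint, start Z0 = {Busy, Send}, add states with some successor in Z. Z1 = {Busy, Send, Sync}; fixed.
Sat(EF full) = {Busy, Send, Sync}
Sat(~start & (EF full)) = {Busy, Send, Sync}
EG (~start & (EF full)): greatest fixpoint, start Z0 = {Busy, Send, Sync}, keep only states in Sat with some successor in Z. Already a fixed point.
Sat(EG (~start & (EF full))) = {Busy, Send, Sync}
|Sat(EG (~start & (EF full)))| = |{Busy, Send, Sync}| = 3.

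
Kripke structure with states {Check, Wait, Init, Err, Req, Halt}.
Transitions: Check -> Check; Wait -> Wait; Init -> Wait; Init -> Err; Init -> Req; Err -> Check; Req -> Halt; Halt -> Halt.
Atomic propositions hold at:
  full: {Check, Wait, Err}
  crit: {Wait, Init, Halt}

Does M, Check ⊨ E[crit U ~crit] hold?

Sat(~crit) = {Check, Err, Req}
E[crit U ~crit]: least fixpoint, start Z0 = Sat(~crit) = {Check, Err, Req}, add states in Sat(crit) with some successor in Z. Z1 = {Check, Init, Err, Req}; fixed.
Sat(E[crit U ~crit]) = {Check, Init, Err, Req}
Check ∈ Sat(E[crit U ~crit]) = {Check, Init, Err, Req}, so the formula holds at Check.

Yes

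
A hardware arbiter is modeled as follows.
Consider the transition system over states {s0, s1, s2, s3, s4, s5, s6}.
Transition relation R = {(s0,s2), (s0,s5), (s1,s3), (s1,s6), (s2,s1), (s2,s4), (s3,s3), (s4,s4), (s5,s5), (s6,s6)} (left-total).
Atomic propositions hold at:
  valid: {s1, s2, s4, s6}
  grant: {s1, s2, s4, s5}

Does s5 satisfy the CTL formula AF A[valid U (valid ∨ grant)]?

Sat(valid ∨ grant) = {s1, s2, s4, s5, s6}
A[valid U (valid ∨ grant)]: least fixpoint, start Z0 = Sat((valid ∨ grant)) = {s1, s2, s4, s5, s6}, add states in Sat(valid) with every successor in Z. Already a fixed point.
Sat(A[valid U (valid ∨ grant)]) = {s1, s2, s4, s5, s6}
AF A[valid U (valid ∨ grant)]: least fixpoint, start Z0 = {s1, s2, s4, s5, s6}, add states with every successor in Z. Z1 = {s0, s1, s2, s4, s5, s6}; fixed.
Sat(AF A[valid U (valid ∨ grant)]) = {s0, s1, s2, s4, s5, s6}
s5 ∈ Sat(AF A[valid U (valid ∨ grant)]) = {s0, s1, s2, s4, s5, s6}, so the formula holds at s5.

Yes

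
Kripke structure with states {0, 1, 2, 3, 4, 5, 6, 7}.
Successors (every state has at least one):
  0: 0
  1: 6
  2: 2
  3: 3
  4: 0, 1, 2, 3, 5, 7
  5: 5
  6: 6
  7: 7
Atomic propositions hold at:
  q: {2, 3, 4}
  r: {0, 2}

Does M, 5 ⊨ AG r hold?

AG r: greatest fixpoint, start Z0 = {0, 2}, keep only states in Sat with every successor in Z. Already a fixed point.
Sat(AG r) = {0, 2}
5 ∉ Sat(AG r) = {0, 2}, so the formula does not hold at 5.

No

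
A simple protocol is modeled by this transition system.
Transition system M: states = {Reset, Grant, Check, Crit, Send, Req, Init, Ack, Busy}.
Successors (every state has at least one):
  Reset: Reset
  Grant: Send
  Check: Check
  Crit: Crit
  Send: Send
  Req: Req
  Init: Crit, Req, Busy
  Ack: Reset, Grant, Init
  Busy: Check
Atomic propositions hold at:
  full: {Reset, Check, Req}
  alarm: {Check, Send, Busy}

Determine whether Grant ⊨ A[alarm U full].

A[alarm U full]: least fixpoint, start Z0 = Sat(full) = {Reset, Check, Req}, add states in Sat(alarm) with every successor in Z. Z1 = {Reset, Check, Req, Busy}; fixed.
Sat(A[alarm U full]) = {Reset, Check, Req, Busy}
Grant ∉ Sat(A[alarm U full]) = {Reset, Check, Req, Busy}, so the formula does not hold at Grant.

No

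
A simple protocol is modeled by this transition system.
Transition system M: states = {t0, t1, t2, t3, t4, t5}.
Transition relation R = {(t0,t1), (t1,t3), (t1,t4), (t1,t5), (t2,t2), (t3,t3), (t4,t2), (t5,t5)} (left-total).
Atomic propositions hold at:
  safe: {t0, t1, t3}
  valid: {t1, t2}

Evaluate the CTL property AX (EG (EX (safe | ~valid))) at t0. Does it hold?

Sat(~valid) = {t0, t3, t4, t5}
Sat(safe | ~valid) = {t0, t1, t3, t4, t5}
Sat(EX (safe | ~valid)) = {s : some successor in {t0, t1, t3, t4, t5}} = {t0, t1, t3, t5}
EG (EX (safe | ~valid)): greatest fixpoint, start Z0 = {t0, t1, t3, t5}, keep only states in Sat with some successor in Z. Already a fixed point.
Sat(EG (EX (safe | ~valid))) = {t0, t1, t3, t5}
Sat(AX (EG (EX (safe | ~valid)))) = {s : every successor in {t0, t1, t3, t5}} = {t0, t3, t5}
t0 ∈ Sat(AX (EG (EX (safe | ~valid)))) = {t0, t3, t5}, so the formula holds at t0.

Yes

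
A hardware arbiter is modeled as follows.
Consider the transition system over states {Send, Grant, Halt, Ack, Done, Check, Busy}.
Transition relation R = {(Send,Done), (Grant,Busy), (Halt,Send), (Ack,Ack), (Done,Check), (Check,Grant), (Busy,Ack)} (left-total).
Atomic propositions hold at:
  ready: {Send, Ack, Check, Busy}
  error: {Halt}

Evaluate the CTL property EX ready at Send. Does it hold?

No

Sat(EX ready) = {s : some successor in {Send, Ack, Check, Busy}} = {Grant, Halt, Ack, Done, Busy}
Send ∉ Sat(EX ready) = {Grant, Halt, Ack, Done, Busy}, so the formula does not hold at Send.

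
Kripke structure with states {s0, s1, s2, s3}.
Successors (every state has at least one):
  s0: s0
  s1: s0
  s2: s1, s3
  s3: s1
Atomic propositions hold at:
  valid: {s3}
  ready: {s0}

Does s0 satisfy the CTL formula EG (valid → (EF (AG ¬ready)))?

Sat(¬ready) = {s1, s2, s3}
AG ¬ready: greatest fixpoint, start Z0 = {s1, s2, s3}, keep only states in Sat with every successor in Z. Z1 = {s2, s3}; Z2 = ∅; fixed.
Sat(AG ¬ready) = ∅
EF (AG ¬ready): least fixpoint, start Z0 = ∅, add states with some successor in Z. Already a fixed point.
Sat(EF (AG ¬ready)) = ∅
Sat(valid → (EF (AG ¬ready))) = {s0, s1, s2}
EG (valid → (EF (AG ¬ready))): greatest fixpoint, start Z0 = {s0, s1, s2}, keep only states in Sat with some successor in Z. Already a fixed point.
Sat(EG (valid → (EF (AG ¬ready)))) = {s0, s1, s2}
s0 ∈ Sat(EG (valid → (EF (AG ¬ready)))) = {s0, s1, s2}, so the formula holds at s0.

Yes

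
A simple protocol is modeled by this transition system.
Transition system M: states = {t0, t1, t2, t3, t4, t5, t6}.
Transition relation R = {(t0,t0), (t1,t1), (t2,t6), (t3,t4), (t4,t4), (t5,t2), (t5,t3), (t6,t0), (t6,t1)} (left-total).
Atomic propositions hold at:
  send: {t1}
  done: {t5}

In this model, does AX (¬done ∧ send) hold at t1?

Yes

Sat(¬done) = {t0, t1, t2, t3, t4, t6}
Sat(¬done ∧ send) = {t1}
Sat(AX (¬done ∧ send)) = {s : every successor in {t1}} = {t1}
t1 ∈ Sat(AX (¬done ∧ send)) = {t1}, so the formula holds at t1.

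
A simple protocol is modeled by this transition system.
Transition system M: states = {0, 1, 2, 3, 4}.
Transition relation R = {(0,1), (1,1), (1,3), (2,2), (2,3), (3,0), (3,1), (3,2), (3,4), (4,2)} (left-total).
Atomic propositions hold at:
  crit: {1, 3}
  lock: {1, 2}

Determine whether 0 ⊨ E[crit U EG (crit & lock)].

Sat(crit & lock) = {1}
EG (crit & lock): greatest fixpoint, start Z0 = {1}, keep only states in Sat with some successor in Z. Already a fixed point.
Sat(EG (crit & lock)) = {1}
E[crit U EG (crit & lock)]: least fixpoint, start Z0 = Sat(EG (crit & lock)) = {1}, add states in Sat(crit) with some successor in Z. Z1 = {1, 3}; fixed.
Sat(E[crit U EG (crit & lock)]) = {1, 3}
0 ∉ Sat(E[crit U EG (crit & lock)]) = {1, 3}, so the formula does not hold at 0.

No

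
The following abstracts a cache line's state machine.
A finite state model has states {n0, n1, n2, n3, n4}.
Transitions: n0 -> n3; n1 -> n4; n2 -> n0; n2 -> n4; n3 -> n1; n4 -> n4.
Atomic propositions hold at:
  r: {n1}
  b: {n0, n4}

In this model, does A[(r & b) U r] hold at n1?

Yes

Sat(r & b) = ∅
A[(r & b) U r]: least fixpoint, start Z0 = Sat(r) = {n1}, add states in Sat(r & b) with every successor in Z. Already a fixed point.
Sat(A[(r & b) U r]) = {n1}
n1 ∈ Sat(A[(r & b) U r]) = {n1}, so the formula holds at n1.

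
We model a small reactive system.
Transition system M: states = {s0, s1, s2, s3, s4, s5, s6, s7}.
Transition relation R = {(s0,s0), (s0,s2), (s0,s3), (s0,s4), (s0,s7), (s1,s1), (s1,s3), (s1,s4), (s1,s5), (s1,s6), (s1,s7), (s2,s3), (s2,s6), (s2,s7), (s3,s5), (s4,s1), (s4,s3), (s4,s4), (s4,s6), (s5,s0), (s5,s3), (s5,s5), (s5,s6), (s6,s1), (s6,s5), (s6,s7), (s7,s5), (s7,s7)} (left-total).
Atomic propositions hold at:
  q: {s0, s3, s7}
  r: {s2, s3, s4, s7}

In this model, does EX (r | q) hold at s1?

Sat(r | q) = {s0, s2, s3, s4, s7}
Sat(EX (r | q)) = {s : some successor in {s0, s2, s3, s4, s7}} = {s0, s1, s2, s4, s5, s6, s7}
s1 ∈ Sat(EX (r | q)) = {s0, s1, s2, s4, s5, s6, s7}, so the formula holds at s1.

Yes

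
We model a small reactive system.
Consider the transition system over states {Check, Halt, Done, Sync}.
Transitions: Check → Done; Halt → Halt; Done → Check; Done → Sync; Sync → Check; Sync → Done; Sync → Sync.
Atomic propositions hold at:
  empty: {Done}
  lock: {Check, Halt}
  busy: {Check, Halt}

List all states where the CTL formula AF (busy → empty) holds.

Sat(busy → empty) = {Done, Sync}
AF (busy → empty): least fixpoint, start Z0 = {Done, Sync}, add states with every successor in Z. Z1 = {Check, Done, Sync}; fixed.
Sat(AF (busy → empty)) = {Check, Done, Sync}

{Check, Done, Sync}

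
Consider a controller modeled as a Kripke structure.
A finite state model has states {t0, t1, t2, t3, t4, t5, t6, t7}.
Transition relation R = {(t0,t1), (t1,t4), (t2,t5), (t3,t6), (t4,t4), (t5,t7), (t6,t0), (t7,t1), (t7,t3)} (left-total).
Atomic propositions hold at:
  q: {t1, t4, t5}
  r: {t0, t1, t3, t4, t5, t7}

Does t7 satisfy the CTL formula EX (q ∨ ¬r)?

Sat(¬r) = {t2, t6}
Sat(q ∨ ¬r) = {t1, t2, t4, t5, t6}
Sat(EX (q ∨ ¬r)) = {s : some successor in {t1, t2, t4, t5, t6}} = {t0, t1, t2, t3, t4, t7}
t7 ∈ Sat(EX (q ∨ ¬r)) = {t0, t1, t2, t3, t4, t7}, so the formula holds at t7.

Yes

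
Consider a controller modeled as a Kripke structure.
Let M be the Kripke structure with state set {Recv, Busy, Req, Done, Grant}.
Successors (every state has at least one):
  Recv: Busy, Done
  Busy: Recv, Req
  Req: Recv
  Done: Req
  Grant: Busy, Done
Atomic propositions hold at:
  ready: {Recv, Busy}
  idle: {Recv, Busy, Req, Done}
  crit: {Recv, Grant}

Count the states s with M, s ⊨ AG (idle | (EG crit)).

4

EG crit: greatest fixpoint, start Z0 = {Recv, Grant}, keep only states in Sat with some successor in Z. Z1 = ∅; fixed.
Sat(EG crit) = ∅
Sat(idle | (EG crit)) = {Recv, Busy, Req, Done}
AG (idle | (EG crit)): greatest fixpoint, start Z0 = {Recv, Busy, Req, Done}, keep only states in Sat with every successor in Z. Already a fixed point.
Sat(AG (idle | (EG crit))) = {Recv, Busy, Req, Done}
|Sat(AG (idle | (EG crit)))| = |{Recv, Busy, Req, Done}| = 4.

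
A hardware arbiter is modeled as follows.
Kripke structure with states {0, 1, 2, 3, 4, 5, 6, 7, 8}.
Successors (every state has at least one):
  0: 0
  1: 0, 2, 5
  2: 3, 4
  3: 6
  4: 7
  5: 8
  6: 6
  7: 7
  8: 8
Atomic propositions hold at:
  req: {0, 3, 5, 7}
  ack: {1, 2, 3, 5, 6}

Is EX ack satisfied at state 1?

Yes

Sat(EX ack) = {s : some successor in {1, 2, 3, 5, 6}} = {1, 2, 3, 6}
1 ∈ Sat(EX ack) = {1, 2, 3, 6}, so the formula holds at 1.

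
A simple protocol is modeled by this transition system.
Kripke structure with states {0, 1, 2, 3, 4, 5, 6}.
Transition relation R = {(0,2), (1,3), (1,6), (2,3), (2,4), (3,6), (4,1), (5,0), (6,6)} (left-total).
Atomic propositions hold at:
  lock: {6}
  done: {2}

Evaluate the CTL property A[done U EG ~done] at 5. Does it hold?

Sat(~done) = {0, 1, 3, 4, 5, 6}
EG ~done: greatest fixpoint, start Z0 = {0, 1, 3, 4, 5, 6}, keep only states in Sat with some successor in Z. Z1 = {1, 3, 4, 5, 6}; Z2 = {1, 3, 4, 6}; fixed.
Sat(EG ~done) = {1, 3, 4, 6}
A[done U EG ~done]: least fixpoint, start Z0 = Sat(EG ~done) = {1, 3, 4, 6}, add states in Sat(done) with every successor in Z. Z1 = {1, 2, 3, 4, 6}; fixed.
Sat(A[done U EG ~done]) = {1, 2, 3, 4, 6}
5 ∉ Sat(A[done U EG ~done]) = {1, 2, 3, 4, 6}, so the formula does not hold at 5.

No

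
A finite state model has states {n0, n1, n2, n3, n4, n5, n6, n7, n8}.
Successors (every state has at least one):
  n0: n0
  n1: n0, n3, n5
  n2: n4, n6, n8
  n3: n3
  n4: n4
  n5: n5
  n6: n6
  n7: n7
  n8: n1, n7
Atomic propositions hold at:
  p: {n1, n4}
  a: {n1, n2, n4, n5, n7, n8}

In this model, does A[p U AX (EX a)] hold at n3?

No

Sat(EX a) = {s : some successor in {n1, n2, n4, n5, n7, n8}} = {n1, n2, n4, n5, n7, n8}
Sat(AX (EX a)) = {s : every successor in {n1, n2, n4, n5, n7, n8}} = {n4, n5, n7, n8}
A[p U AX (EX a)]: least fixpoint, start Z0 = Sat(AX (EX a)) = {n4, n5, n7, n8}, add states in Sat(p) with every successor in Z. Already a fixed point.
Sat(A[p U AX (EX a)]) = {n4, n5, n7, n8}
n3 ∉ Sat(A[p U AX (EX a)]) = {n4, n5, n7, n8}, so the formula does not hold at n3.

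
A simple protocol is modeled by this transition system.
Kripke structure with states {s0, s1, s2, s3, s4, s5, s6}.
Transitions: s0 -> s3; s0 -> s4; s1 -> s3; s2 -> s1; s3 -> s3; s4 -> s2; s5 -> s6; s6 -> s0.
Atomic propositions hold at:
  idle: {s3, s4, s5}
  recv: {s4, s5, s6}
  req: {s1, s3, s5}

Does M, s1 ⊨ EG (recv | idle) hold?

Sat(recv | idle) = {s3, s4, s5, s6}
EG (recv | idle): greatest fixpoint, start Z0 = {s3, s4, s5, s6}, keep only states in Sat with some successor in Z. Z1 = {s3, s5}; Z2 = {s3}; fixed.
Sat(EG (recv | idle)) = {s3}
s1 ∉ Sat(EG (recv | idle)) = {s3}, so the formula does not hold at s1.

No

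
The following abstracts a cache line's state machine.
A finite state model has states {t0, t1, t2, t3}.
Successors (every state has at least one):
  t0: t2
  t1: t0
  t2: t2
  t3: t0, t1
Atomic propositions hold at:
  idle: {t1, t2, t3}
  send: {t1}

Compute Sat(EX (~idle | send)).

Sat(~idle) = {t0}
Sat(~idle | send) = {t0, t1}
Sat(EX (~idle | send)) = {s : some successor in {t0, t1}} = {t1, t3}

{t1, t3}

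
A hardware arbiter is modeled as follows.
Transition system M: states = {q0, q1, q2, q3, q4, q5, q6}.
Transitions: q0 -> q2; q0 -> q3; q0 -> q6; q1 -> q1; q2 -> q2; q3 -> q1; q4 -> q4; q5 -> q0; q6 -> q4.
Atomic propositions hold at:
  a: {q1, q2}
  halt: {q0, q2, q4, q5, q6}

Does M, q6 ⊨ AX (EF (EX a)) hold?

No

Sat(EX a) = {s : some successor in {q1, q2}} = {q0, q1, q2, q3}
EF (EX a): least fixpoint, start Z0 = {q0, q1, q2, q3}, add states with some successor in Z. Z1 = {q0, q1, q2, q3, q5}; fixed.
Sat(EF (EX a)) = {q0, q1, q2, q3, q5}
Sat(AX (EF (EX a))) = {s : every successor in {q0, q1, q2, q3, q5}} = {q1, q2, q3, q5}
q6 ∉ Sat(AX (EF (EX a))) = {q1, q2, q3, q5}, so the formula does not hold at q6.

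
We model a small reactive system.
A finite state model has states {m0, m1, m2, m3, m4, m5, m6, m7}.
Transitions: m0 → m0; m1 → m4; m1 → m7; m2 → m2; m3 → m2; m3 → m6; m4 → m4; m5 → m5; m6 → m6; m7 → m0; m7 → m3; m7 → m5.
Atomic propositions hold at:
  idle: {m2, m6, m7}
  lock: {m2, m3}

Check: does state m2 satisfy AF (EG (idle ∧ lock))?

Yes

Sat(idle ∧ lock) = {m2}
EG (idle ∧ lock): greatest fixpoint, start Z0 = {m2}, keep only states in Sat with some successor in Z. Already a fixed point.
Sat(EG (idle ∧ lock)) = {m2}
AF (EG (idle ∧ lock)): least fixpoint, start Z0 = {m2}, add states with every successor in Z. Already a fixed point.
Sat(AF (EG (idle ∧ lock))) = {m2}
m2 ∈ Sat(AF (EG (idle ∧ lock))) = {m2}, so the formula holds at m2.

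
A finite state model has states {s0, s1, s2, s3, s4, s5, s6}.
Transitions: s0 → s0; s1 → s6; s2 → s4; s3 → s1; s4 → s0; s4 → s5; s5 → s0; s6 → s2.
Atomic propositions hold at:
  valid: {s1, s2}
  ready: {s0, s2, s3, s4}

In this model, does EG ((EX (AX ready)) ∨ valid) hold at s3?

Sat(AX ready) = {s : every successor in {s0, s2, s3, s4}} = {s0, s2, s5, s6}
Sat(EX (AX ready)) = {s : some successor in {s0, s2, s5, s6}} = {s0, s1, s4, s5, s6}
Sat((EX (AX ready)) ∨ valid) = {s0, s1, s2, s4, s5, s6}
EG ((EX (AX ready)) ∨ valid): greatest fixpoint, start Z0 = {s0, s1, s2, s4, s5, s6}, keep only states in Sat with some successor in Z. Already a fixed point.
Sat(EG ((EX (AX ready)) ∨ valid)) = {s0, s1, s2, s4, s5, s6}
s3 ∉ Sat(EG ((EX (AX ready)) ∨ valid)) = {s0, s1, s2, s4, s5, s6}, so the formula does not hold at s3.

No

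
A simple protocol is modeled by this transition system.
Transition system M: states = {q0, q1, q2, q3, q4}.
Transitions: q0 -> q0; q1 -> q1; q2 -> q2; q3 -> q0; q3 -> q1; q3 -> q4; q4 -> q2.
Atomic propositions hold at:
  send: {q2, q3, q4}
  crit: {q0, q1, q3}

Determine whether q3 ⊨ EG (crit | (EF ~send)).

Yes

Sat(~send) = {q0, q1}
EF ~send: least fixpoint, start Z0 = {q0, q1}, add states with some successor in Z. Z1 = {q0, q1, q3}; fixed.
Sat(EF ~send) = {q0, q1, q3}
Sat(crit | (EF ~send)) = {q0, q1, q3}
EG (crit | (EF ~send)): greatest fixpoint, start Z0 = {q0, q1, q3}, keep only states in Sat with some successor in Z. Already a fixed point.
Sat(EG (crit | (EF ~send))) = {q0, q1, q3}
q3 ∈ Sat(EG (crit | (EF ~send))) = {q0, q1, q3}, so the formula holds at q3.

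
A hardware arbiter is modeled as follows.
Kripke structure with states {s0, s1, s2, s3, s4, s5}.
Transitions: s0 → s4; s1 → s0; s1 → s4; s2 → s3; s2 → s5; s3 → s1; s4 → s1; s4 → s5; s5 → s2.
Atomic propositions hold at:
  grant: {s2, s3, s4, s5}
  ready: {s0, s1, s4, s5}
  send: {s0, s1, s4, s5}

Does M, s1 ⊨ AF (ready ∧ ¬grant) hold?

Yes

Sat(¬grant) = {s0, s1}
Sat(ready ∧ ¬grant) = {s0, s1}
AF (ready ∧ ¬grant): least fixpoint, start Z0 = {s0, s1}, add states with every successor in Z. Z1 = {s0, s1, s3}; fixed.
Sat(AF (ready ∧ ¬grant)) = {s0, s1, s3}
s1 ∈ Sat(AF (ready ∧ ¬grant)) = {s0, s1, s3}, so the formula holds at s1.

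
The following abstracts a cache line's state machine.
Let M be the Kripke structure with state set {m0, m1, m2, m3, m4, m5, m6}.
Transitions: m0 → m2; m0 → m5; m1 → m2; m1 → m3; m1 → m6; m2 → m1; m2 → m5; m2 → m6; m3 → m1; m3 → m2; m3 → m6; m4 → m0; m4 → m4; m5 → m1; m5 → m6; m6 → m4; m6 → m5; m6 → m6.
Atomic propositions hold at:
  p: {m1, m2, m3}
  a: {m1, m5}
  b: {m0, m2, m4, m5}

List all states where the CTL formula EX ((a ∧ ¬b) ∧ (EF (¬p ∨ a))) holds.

Sat(¬b) = {m1, m3, m6}
Sat(a ∧ ¬b) = {m1}
Sat(¬p) = {m0, m4, m5, m6}
Sat(¬p ∨ a) = {m0, m1, m4, m5, m6}
EF (¬p ∨ a): least fixpoint, start Z0 = {m0, m1, m4, m5, m6}, add states with some successor in Z. Z1 = {m0, m1, m2, m3, m4, m5, m6}; fixed.
Sat(EF (¬p ∨ a)) = {m0, m1, m2, m3, m4, m5, m6}
Sat((a ∧ ¬b) ∧ (EF (¬p ∨ a))) = {m1}
Sat(EX ((a ∧ ¬b) ∧ (EF (¬p ∨ a)))) = {s : some successor in {m1}} = {m2, m3, m5}

{m2, m3, m5}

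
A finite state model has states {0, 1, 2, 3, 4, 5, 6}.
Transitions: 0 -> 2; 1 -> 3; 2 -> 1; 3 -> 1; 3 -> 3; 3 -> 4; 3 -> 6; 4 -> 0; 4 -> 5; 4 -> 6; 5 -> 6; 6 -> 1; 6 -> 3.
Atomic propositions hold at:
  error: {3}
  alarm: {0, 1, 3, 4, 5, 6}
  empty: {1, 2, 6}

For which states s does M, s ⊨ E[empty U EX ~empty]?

Sat(~empty) = {0, 3, 4, 5}
Sat(EX ~empty) = {s : some successor in {0, 3, 4, 5}} = {1, 3, 4, 6}
E[empty U EX ~empty]: least fixpoint, start Z0 = Sat(EX ~empty) = {1, 3, 4, 6}, add states in Sat(empty) with some successor in Z. Z1 = {1, 2, 3, 4, 6}; fixed.
Sat(E[empty U EX ~empty]) = {1, 2, 3, 4, 6}

{1, 2, 3, 4, 6}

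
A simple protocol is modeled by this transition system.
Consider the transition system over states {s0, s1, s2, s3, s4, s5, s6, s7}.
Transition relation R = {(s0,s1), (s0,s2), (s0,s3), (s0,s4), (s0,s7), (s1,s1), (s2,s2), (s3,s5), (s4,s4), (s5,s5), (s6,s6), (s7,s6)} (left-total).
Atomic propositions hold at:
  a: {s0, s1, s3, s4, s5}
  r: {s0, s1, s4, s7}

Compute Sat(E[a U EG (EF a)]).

EF a: least fixpoint, start Z0 = {s0, s1, s3, s4, s5}, add states with some successor in Z. Already a fixed point.
Sat(EF a) = {s0, s1, s3, s4, s5}
EG (EF a): greatest fixpoint, start Z0 = {s0, s1, s3, s4, s5}, keep only states in Sat with some successor in Z. Already a fixed point.
Sat(EG (EF a)) = {s0, s1, s3, s4, s5}
E[a U EG (EF a)]: least fixpoint, start Z0 = Sat(EG (EF a)) = {s0, s1, s3, s4, s5}, add states in Sat(a) with some successor in Z. Already a fixed point.
Sat(E[a U EG (EF a)]) = {s0, s1, s3, s4, s5}

{s0, s1, s3, s4, s5}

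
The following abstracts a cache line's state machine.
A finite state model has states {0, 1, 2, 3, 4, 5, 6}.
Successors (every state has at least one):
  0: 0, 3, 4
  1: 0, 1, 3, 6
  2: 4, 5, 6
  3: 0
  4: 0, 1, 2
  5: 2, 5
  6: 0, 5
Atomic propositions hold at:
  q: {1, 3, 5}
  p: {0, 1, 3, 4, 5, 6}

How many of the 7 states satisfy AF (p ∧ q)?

3

Sat(p ∧ q) = {1, 3, 5}
AF (p ∧ q): least fixpoint, start Z0 = {1, 3, 5}, add states with every successor in Z. Already a fixed point.
Sat(AF (p ∧ q)) = {1, 3, 5}
|Sat(AF (p ∧ q))| = |{1, 3, 5}| = 3.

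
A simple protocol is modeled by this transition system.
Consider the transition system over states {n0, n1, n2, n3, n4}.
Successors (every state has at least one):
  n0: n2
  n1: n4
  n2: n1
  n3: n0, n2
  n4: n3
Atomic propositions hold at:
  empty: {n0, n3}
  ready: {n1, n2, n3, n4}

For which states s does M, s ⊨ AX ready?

{n0, n1, n2, n4}

Sat(AX ready) = {s : every successor in {n1, n2, n3, n4}} = {n0, n1, n2, n4}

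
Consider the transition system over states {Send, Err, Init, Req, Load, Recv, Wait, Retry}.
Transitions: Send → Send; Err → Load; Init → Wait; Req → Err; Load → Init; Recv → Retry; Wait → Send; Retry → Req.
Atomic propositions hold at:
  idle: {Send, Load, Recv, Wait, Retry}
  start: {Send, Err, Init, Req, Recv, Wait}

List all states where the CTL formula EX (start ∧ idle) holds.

{Send, Init, Wait}

Sat(start ∧ idle) = {Send, Recv, Wait}
Sat(EX (start ∧ idle)) = {s : some successor in {Send, Recv, Wait}} = {Send, Init, Wait}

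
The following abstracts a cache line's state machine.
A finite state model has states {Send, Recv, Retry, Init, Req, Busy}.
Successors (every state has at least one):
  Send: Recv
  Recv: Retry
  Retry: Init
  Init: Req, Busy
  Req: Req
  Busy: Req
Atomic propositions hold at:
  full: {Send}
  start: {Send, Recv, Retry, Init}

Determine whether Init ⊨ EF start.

EF start: least fixpoint, start Z0 = {Send, Recv, Retry, Init}, add states with some successor in Z. Already a fixed point.
Sat(EF start) = {Send, Recv, Retry, Init}
Init ∈ Sat(EF start) = {Send, Recv, Retry, Init}, so the formula holds at Init.

Yes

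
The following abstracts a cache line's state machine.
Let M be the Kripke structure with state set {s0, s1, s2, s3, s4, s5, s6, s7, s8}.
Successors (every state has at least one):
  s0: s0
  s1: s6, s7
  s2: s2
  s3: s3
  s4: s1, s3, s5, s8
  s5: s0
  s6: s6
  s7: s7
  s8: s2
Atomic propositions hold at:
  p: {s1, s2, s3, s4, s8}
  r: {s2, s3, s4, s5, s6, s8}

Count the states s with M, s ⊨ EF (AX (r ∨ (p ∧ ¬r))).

Sat(¬r) = {s0, s1, s7}
Sat(p ∧ ¬r) = {s1}
Sat(r ∨ (p ∧ ¬r)) = {s1, s2, s3, s4, s5, s6, s8}
Sat(AX (r ∨ (p ∧ ¬r))) = {s : every successor in {s1, s2, s3, s4, s5, s6, s8}} = {s2, s3, s4, s6, s8}
EF (AX (r ∨ (p ∧ ¬r))): least fixpoint, start Z0 = {s2, s3, s4, s6, s8}, add states with some successor in Z. Z1 = {s1, s2, s3, s4, s6, s8}; fixed.
Sat(EF (AX (r ∨ (p ∧ ¬r)))) = {s1, s2, s3, s4, s6, s8}
|Sat(EF (AX (r ∨ (p ∧ ¬r))))| = |{s1, s2, s3, s4, s6, s8}| = 6.

6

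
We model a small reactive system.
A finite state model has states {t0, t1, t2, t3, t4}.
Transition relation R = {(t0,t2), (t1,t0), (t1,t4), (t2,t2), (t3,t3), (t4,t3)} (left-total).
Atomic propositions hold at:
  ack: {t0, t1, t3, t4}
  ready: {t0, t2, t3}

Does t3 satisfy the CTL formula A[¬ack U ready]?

Yes

Sat(¬ack) = {t2}
A[¬ack U ready]: least fixpoint, start Z0 = Sat(ready) = {t0, t2, t3}, add states in Sat(¬ack) with every successor in Z. Already a fixed point.
Sat(A[¬ack U ready]) = {t0, t2, t3}
t3 ∈ Sat(A[¬ack U ready]) = {t0, t2, t3}, so the formula holds at t3.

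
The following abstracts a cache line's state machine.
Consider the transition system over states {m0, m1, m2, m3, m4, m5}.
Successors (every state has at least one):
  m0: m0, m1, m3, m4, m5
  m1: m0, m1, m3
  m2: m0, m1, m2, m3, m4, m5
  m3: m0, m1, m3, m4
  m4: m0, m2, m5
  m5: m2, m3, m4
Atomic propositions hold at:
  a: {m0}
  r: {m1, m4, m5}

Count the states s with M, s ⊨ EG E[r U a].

E[r U a]: least fixpoint, start Z0 = Sat(a) = {m0}, add states in Sat(r) with some successor in Z. Z1 = {m0, m1, m4}; Z2 = {m0, m1, m4, m5}; fixed.
Sat(E[r U a]) = {m0, m1, m4, m5}
EG E[r U a]: greatest fixpoint, start Z0 = {m0, m1, m4, m5}, keep only states in Sat with some successor in Z. Already a fixed point.
Sat(EG E[r U a]) = {m0, m1, m4, m5}
|Sat(EG E[r U a])| = |{m0, m1, m4, m5}| = 4.

4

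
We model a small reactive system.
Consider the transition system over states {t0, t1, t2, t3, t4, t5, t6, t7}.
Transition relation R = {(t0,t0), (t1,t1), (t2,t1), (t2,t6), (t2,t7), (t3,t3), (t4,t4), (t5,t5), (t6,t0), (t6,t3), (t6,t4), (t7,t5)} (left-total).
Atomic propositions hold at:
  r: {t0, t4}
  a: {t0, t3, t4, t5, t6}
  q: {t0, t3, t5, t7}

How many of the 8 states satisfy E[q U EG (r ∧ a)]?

Sat(r ∧ a) = {t0, t4}
EG (r ∧ a): greatest fixpoint, start Z0 = {t0, t4}, keep only states in Sat with some successor in Z. Already a fixed point.
Sat(EG (r ∧ a)) = {t0, t4}
E[q U EG (r ∧ a)]: least fixpoint, start Z0 = Sat(EG (r ∧ a)) = {t0, t4}, add states in Sat(q) with some successor in Z. Already a fixed point.
Sat(E[q U EG (r ∧ a)]) = {t0, t4}
|Sat(E[q U EG (r ∧ a)])| = |{t0, t4}| = 2.

2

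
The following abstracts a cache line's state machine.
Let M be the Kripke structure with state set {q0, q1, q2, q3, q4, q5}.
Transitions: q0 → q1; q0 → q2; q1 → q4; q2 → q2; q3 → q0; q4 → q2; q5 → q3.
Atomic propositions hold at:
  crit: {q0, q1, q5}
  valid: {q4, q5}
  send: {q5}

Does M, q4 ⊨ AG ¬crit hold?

Sat(¬crit) = {q2, q3, q4}
AG ¬crit: greatest fixpoint, start Z0 = {q2, q3, q4}, keep only states in Sat with every successor in Z. Z1 = {q2, q4}; fixed.
Sat(AG ¬crit) = {q2, q4}
q4 ∈ Sat(AG ¬crit) = {q2, q4}, so the formula holds at q4.

Yes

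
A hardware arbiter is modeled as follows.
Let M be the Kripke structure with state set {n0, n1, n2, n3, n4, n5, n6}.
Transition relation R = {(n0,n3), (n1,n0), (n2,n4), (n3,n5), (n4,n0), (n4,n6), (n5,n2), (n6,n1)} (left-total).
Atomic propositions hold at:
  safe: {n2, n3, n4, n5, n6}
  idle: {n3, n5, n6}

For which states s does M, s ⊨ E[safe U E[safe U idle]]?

E[safe U idle]: least fixpoint, start Z0 = Sat(idle) = {n3, n5, n6}, add states in Sat(safe) with some successor in Z. Z1 = {n3, n4, n5, n6}; Z2 = {n2, n3, n4, n5, n6}; fixed.
Sat(E[safe U idle]) = {n2, n3, n4, n5, n6}
E[safe U E[safe U idle]]: least fixpoint, start Z0 = Sat(E[safe U idle]) = {n2, n3, n4, n5, n6}, add states in Sat(safe) with some successor in Z. Already a fixed point.
Sat(E[safe U E[safe U idle]]) = {n2, n3, n4, n5, n6}

{n2, n3, n4, n5, n6}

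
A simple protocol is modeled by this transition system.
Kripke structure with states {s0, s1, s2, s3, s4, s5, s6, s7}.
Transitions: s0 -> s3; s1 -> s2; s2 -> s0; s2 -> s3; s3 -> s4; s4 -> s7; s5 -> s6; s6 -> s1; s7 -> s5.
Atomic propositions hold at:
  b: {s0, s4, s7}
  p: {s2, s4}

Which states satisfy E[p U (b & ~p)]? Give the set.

Sat(~p) = {s0, s1, s3, s5, s6, s7}
Sat(b & ~p) = {s0, s7}
E[p U (b & ~p)]: least fixpoint, start Z0 = Sat((b & ~p)) = {s0, s7}, add states in Sat(p) with some successor in Z. Z1 = {s0, s2, s4, s7}; fixed.
Sat(E[p U (b & ~p)]) = {s0, s2, s4, s7}

{s0, s2, s4, s7}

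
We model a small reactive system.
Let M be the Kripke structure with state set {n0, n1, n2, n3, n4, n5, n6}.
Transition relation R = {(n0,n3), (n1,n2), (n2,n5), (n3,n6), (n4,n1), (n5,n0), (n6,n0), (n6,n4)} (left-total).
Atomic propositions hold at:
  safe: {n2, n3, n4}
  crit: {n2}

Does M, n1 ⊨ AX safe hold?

Yes

Sat(AX safe) = {s : every successor in {n2, n3, n4}} = {n0, n1}
n1 ∈ Sat(AX safe) = {n0, n1}, so the formula holds at n1.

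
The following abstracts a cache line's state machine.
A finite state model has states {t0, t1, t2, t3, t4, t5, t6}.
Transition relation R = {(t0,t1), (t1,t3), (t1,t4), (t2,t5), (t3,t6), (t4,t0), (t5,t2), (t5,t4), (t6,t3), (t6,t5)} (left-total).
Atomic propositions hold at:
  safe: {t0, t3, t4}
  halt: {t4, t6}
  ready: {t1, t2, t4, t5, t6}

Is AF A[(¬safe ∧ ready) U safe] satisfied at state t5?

Sat(¬safe) = {t1, t2, t5, t6}
Sat(¬safe ∧ ready) = {t1, t2, t5, t6}
A[(¬safe ∧ ready) U safe]: least fixpoint, start Z0 = Sat(safe) = {t0, t3, t4}, add states in Sat(¬safe ∧ ready) with every successor in Z. Z1 = {t0, t1, t3, t4}; fixed.
Sat(A[(¬safe ∧ ready) U safe]) = {t0, t1, t3, t4}
AF A[(¬safe ∧ ready) U safe]: least fixpoint, start Z0 = {t0, t1, t3, t4}, add states with every successor in Z. Already a fixed point.
Sat(AF A[(¬safe ∧ ready) U safe]) = {t0, t1, t3, t4}
t5 ∉ Sat(AF A[(¬safe ∧ ready) U safe]) = {t0, t1, t3, t4}, so the formula does not hold at t5.

No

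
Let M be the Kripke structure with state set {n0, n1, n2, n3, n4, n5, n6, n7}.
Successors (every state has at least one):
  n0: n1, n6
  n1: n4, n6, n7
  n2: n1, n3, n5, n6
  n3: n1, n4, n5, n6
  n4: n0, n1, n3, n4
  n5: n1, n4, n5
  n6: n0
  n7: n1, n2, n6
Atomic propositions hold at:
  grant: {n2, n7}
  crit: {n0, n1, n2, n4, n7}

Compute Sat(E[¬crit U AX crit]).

{n3, n6}

Sat(¬crit) = {n3, n5, n6}
Sat(AX crit) = {s : every successor in {n0, n1, n2, n4, n7}} = {n6}
E[¬crit U AX crit]: least fixpoint, start Z0 = Sat(AX crit) = {n6}, add states in Sat(¬crit) with some successor in Z. Z1 = {n3, n6}; fixed.
Sat(E[¬crit U AX crit]) = {n3, n6}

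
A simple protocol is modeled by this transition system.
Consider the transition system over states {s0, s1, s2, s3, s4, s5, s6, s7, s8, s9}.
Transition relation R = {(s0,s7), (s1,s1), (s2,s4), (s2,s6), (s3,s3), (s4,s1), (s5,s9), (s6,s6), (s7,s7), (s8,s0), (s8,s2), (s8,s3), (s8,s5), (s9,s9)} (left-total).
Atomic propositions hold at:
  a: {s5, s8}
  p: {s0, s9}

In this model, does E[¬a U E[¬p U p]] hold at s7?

No

Sat(¬a) = {s0, s1, s2, s3, s4, s6, s7, s9}
Sat(¬p) = {s1, s2, s3, s4, s5, s6, s7, s8}
E[¬p U p]: least fixpoint, start Z0 = Sat(p) = {s0, s9}, add states in Sat(¬p) with some successor in Z. Z1 = {s0, s5, s8, s9}; fixed.
Sat(E[¬p U p]) = {s0, s5, s8, s9}
E[¬a U E[¬p U p]]: least fixpoint, start Z0 = Sat(E[¬p U p]) = {s0, s5, s8, s9}, add states in Sat(¬a) with some successor in Z. Already a fixed point.
Sat(E[¬a U E[¬p U p]]) = {s0, s5, s8, s9}
s7 ∉ Sat(E[¬a U E[¬p U p]]) = {s0, s5, s8, s9}, so the formula does not hold at s7.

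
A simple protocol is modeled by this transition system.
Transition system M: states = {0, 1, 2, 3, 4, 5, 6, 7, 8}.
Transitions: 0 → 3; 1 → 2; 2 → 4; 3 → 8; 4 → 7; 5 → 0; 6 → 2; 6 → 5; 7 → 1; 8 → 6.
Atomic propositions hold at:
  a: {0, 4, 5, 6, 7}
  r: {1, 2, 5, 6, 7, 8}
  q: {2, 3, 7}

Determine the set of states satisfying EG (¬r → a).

{1, 2, 4, 6, 7, 8}

Sat(¬r) = {0, 3, 4}
Sat(¬r → a) = {0, 1, 2, 4, 5, 6, 7, 8}
EG (¬r → a): greatest fixpoint, start Z0 = {0, 1, 2, 4, 5, 6, 7, 8}, keep only states in Sat with some successor in Z. Z1 = {1, 2, 4, 5, 6, 7, 8}; Z2 = {1, 2, 4, 6, 7, 8}; fixed.
Sat(EG (¬r → a)) = {1, 2, 4, 6, 7, 8}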